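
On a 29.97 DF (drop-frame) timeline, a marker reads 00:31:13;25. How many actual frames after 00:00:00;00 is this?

As if non-drop at 30 labels/s: (0 × 3600 + 31 × 60 + 13) × 30 + 25 = 56215.
Minute boundaries passed: 31; those not divisible by 10: 31 − 3 = 28; dropped labels = 2 × 28 = 56.
Actual frame index = 56215 − 56 = 56159.

56159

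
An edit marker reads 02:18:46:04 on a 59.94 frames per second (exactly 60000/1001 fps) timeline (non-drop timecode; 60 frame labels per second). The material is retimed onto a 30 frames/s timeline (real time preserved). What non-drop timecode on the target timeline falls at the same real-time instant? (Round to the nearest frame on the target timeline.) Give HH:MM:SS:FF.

02:18:54:12

Source frame index: (2×3600 + 18×60 + 46) × 60 + 4 = 499564.
Real time: 499564 / (60000/1001) = 125015891/15000 s.
Target frame: (125015891/15000) × (30) = 125015891/500 ≈ 250031.782 → 250032.
At 30 labels/s: frame 250032 → 02:18:54:12.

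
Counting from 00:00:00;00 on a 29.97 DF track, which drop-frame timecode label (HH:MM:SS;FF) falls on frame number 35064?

Ten DF minutes hold 17982 frames, so frame 35064 lies in block 1 (frames 17982–35963) with 17082 frames into that block.
The block's first minute is 1800 frames and the rest 1798 each; 17082 frames reaches minute 9, so 1 × 18 + 9 × 2 = 36 labels have been skipped so far.
Adding those back, label number 35064 + 36 = 35100 at 30 labels/s is 1170 s + 0 f = 0 h 19 min 30 s frame 0, i.e. 00:19:30;00.

00:19:30;00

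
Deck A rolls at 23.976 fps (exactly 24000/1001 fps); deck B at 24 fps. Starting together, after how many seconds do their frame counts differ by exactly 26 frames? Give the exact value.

The gap grows by |24 − 24000/1001| = 24/1001 frames per second.
Time for a 26-frame gap: 26 ÷ (24/1001) = 13013/12 s.

13013/12 seconds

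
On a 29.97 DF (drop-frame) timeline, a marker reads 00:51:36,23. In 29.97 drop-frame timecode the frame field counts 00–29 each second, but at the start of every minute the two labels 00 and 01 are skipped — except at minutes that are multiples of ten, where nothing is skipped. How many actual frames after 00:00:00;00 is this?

92811

Complete 10-minute blocks: 5, each 17982 frames → 89910.
Remaining 1 whole minute in the current block: 1800 + 0 × 1798 = 1800 frames.
Within the current minute: 36 × 30 + 23 − 2 = 1101 (labels ;00/;01 skipped at this minute). Total = 89910 + 1800 + 1101 = 92811.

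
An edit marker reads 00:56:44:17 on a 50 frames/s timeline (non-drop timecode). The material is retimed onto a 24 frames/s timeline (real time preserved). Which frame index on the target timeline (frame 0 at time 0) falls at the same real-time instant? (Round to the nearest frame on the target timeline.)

Source frame index: (0×3600 + 56×60 + 44) × 50 + 17 = 170217.
Real time: 170217 / (50) = 170217/50 s.
Target frame: (170217/50) × (24) = 2042604/25 ≈ 81704.160 → 81704.

frame 81704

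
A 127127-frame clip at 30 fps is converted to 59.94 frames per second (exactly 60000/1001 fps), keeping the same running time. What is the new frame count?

Target frames = source frames × (target rate / source rate) = 127127 × (60000/1001)/(30) = 127127 × 2000/1001 = 254000.

254000 frames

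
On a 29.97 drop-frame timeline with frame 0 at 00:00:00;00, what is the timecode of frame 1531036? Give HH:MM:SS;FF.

14:11:25;18

Ten DF minutes hold 17982 frames, so frame 1531036 lies in block 85 (frames 1528470–1546451) with 2566 frames into that block.
The block's first minute is 1800 frames and the rest 1798 each; 2566 frames reaches minute 1, so 85 × 18 + 1 × 2 = 1532 labels have been skipped so far.
Adding those back, label number 1531036 + 1532 = 1532568 at 30 labels/s is 51085 s + 18 f = 14 h 11 min 25 s frame 18, i.e. 14:11:25;18.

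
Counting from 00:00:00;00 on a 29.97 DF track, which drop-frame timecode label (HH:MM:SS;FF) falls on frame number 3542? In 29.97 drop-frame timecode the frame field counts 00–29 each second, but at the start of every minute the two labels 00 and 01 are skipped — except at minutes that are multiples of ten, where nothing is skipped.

00:01:58;04

Ten DF minutes hold 17982 frames, so frame 3542 lies in block 0 (frames 0–17981) with 3542 frames into that block.
The block's first minute is 1800 frames and the rest 1798 each; 3542 frames reaches minute 1, so 0 × 18 + 1 × 2 = 2 labels have been skipped so far.
Adding those back, label number 3542 + 2 = 3544 at 30 labels/s is 118 s + 4 f = 0 h 1 min 58 s frame 4, i.e. 00:01:58;04.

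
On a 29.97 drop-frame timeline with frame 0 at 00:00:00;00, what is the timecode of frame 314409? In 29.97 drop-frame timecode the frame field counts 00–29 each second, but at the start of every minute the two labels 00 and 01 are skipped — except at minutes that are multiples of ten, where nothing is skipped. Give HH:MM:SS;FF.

02:54:50;23

Each 10-minute DF block holds 10 × 60 × 30 − 9 × 2 = 17982 frames. 314409 ÷ 17982 → 17 full blocks, remainder 8715.
Within the partial block the first minute is 1800 frames and each further minute 1798, so 4 further minute boundaries passed. Total skipped labels = 18 × 17 + 2 × 4 = 314.
Non-drop label index = 314409 + 314 = 314723; at 30 labels/s that is 02:54:50:23, i.e. DF 02:54:50;23.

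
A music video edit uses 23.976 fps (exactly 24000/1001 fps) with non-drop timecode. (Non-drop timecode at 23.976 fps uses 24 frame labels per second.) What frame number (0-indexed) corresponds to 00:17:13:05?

Total seconds to the label: (0 × 3600 + 17 × 60 + 13) = 1033.
Frame index = 1033 × 24 + 5 = 24797.

24797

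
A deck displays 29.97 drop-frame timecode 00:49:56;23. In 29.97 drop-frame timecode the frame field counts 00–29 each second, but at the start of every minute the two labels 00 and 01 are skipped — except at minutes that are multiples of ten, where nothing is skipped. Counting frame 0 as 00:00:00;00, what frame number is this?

89813

Complete 10-minute blocks: 4, each 17982 frames → 71928.
Remaining 9 whole minutes in the current block: 1800 + 8 × 1798 = 16184 frames.
Within the current minute: 56 × 30 + 23 − 2 = 1701 (labels ;00/;01 skipped at this minute). Total = 71928 + 16184 + 1701 = 89813.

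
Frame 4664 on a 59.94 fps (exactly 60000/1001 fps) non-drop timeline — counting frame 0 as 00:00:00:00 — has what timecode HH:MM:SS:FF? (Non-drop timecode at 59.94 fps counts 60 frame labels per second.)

00:01:17:44

4664 ÷ 60 = 77 full seconds, remainder 44 frames.
77 s = 0 h 1 min 17 s.
Timecode: 00:01:17:44.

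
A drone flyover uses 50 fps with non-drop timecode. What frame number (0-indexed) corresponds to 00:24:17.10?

Total seconds to the label: (0 × 3600 + 24 × 60 + 17) = 1457.
Frame index = 1457 × 50 + 10 = 72860.

72860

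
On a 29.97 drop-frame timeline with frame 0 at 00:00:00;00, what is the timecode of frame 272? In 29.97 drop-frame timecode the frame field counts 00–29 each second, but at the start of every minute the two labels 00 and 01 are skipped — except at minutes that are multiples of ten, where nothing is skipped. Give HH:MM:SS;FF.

Each 10-minute DF block holds 10 × 60 × 30 − 9 × 2 = 17982 frames. 272 ÷ 17982 → 0 full blocks, remainder 272.
Within the partial block the first minute is 1800 frames and each further minute 1798, so 0 further minute boundaries passed. Total skipped labels = 18 × 0 + 2 × 0 = 0.
Non-drop label index = 272 + 0 = 272; at 30 labels/s that is 00:00:09:02, i.e. DF 00:00:09;02.

00:00:09;02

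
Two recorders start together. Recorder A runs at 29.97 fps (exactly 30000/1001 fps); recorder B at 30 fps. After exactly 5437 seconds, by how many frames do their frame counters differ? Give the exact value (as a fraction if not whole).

163110/1001 frames

A emits 30000/1001 × 5437 = 163110000/1001 frames; B emits 30 × 5437 = 163110.
Difference = 163110/1001 frames (≈ 162.9471); B is ahead of A.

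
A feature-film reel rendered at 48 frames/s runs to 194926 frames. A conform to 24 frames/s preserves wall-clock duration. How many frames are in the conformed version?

Target frames = source frames × (target rate / source rate) = 194926 × (24)/(48) = 194926 × 1/2 = 97463.

97463 frames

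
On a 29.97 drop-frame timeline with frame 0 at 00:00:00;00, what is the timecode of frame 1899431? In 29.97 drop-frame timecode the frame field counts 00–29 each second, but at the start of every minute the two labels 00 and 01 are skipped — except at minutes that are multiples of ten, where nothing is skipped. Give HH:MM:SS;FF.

Each 10-minute DF block holds 10 × 60 × 30 − 9 × 2 = 17982 frames. 1899431 ÷ 17982 → 105 full blocks, remainder 11321.
Within the partial block the first minute is 1800 frames and each further minute 1798, so 6 further minute boundaries passed. Total skipped labels = 18 × 105 + 2 × 6 = 1902.
Non-drop label index = 1899431 + 1902 = 1901333; at 30 labels/s that is 17:36:17:23, i.e. DF 17:36:17;23.

17:36:17;23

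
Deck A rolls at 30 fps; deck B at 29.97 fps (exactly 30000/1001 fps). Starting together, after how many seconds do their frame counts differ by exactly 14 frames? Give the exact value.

7007/15 seconds

The gap grows by |30000/1001 − 30| = 30/1001 frames per second.
Time for a 14-frame gap: 14 ÷ (30/1001) = 7007/15 s.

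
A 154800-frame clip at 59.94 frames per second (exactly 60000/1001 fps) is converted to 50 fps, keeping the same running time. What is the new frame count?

Target frames = source frames × (target rate / source rate) = 154800 × (50)/(60000/1001) = 154800 × 1001/1200 = 129129.

129129 frames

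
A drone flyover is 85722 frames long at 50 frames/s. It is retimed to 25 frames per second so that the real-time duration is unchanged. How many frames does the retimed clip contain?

42861 frames

Frames at target rate = 85722 × (25) / (50) = 42861.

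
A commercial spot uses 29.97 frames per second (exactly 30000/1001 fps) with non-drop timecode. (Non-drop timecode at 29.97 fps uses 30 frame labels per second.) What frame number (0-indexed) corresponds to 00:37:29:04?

frame 67474

Total seconds to the label: (0 × 3600 + 37 × 60 + 29) = 2249.
Frame index = 2249 × 30 + 4 = 67474.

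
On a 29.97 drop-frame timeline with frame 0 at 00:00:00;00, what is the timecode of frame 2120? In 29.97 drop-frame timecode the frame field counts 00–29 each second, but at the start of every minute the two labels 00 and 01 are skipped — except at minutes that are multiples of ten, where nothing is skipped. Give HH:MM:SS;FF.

Ten DF minutes hold 17982 frames, so frame 2120 lies in block 0 (frames 0–17981) with 2120 frames into that block.
The block's first minute is 1800 frames and the rest 1798 each; 2120 frames reaches minute 1, so 0 × 18 + 1 × 2 = 2 labels have been skipped so far.
Adding those back, label number 2120 + 2 = 2122 at 30 labels/s is 70 s + 22 f = 0 h 1 min 10 s frame 22, i.e. 00:01:10;22.

00:01:10;22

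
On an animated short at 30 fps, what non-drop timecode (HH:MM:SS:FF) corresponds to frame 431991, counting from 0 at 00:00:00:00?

03:59:59:21

431991 ÷ 30 = 14399 full seconds, remainder 21 frames.
14399 s = 3 h 59 min 59 s.
Timecode: 03:59:59:21.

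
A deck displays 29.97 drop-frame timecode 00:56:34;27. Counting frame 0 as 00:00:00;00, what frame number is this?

101745

Complete 10-minute blocks: 5, each 17982 frames → 89910.
Remaining 6 whole minutes in the current block: 1800 + 5 × 1798 = 10790 frames.
Within the current minute: 34 × 30 + 27 − 2 = 1045 (labels ;00/;01 skipped at this minute). Total = 89910 + 10790 + 1045 = 101745.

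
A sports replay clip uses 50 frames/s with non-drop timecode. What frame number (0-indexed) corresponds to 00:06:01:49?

18099

Total seconds to the label: (0 × 3600 + 6 × 60 + 1) = 361.
Frame index = 361 × 50 + 49 = 18099.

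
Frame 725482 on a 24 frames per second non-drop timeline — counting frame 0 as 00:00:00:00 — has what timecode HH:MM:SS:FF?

08:23:48:10

725482 ÷ 24 = 30228 full seconds, remainder 10 frames.
30228 s = 8 h 23 min 48 s.
Timecode: 08:23:48:10.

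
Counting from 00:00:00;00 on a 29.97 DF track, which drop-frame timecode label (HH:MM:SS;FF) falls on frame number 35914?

Each 10-minute DF block holds 10 × 60 × 30 − 9 × 2 = 17982 frames. 35914 ÷ 17982 → 1 full block, remainder 17932.
Within the partial block the first minute is 1800 frames and each further minute 1798, so 9 further minute boundaries passed. Total skipped labels = 18 × 1 + 2 × 9 = 36.
Non-drop label index = 35914 + 36 = 35950; at 30 labels/s that is 00:19:58:10, i.e. DF 00:19:58;10.

00:19:58;10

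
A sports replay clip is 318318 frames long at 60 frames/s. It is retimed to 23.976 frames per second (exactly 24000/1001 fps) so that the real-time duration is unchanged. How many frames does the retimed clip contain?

Target frames = source frames × (target rate / source rate) = 318318 × (24000/1001)/(60) = 318318 × 400/1001 = 127200.

127200 frames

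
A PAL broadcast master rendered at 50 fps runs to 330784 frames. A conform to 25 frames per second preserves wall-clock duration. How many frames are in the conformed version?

165392 frames

Target frames = source frames × (target rate / source rate) = 330784 × (25)/(50) = 330784 × 1/2 = 165392.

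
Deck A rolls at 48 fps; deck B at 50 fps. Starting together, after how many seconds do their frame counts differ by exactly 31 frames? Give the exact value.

15.5 seconds

The gap grows by |50 − 48| = 2 frames per second.
Time for a 31-frame gap: 31 ÷ (2) = 15.5 s.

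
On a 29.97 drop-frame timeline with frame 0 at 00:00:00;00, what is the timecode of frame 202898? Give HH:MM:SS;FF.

Ten DF minutes hold 17982 frames, so frame 202898 lies in block 11 (frames 197802–215783) with 5096 frames into that block.
The block's first minute is 1800 frames and the rest 1798 each; 5096 frames reaches minute 2, so 11 × 18 + 2 × 2 = 202 labels have been skipped so far.
Adding those back, label number 202898 + 202 = 203100 at 30 labels/s is 6770 s + 0 f = 1 h 52 min 50 s frame 0, i.e. 01:52:50;00.

01:52:50;00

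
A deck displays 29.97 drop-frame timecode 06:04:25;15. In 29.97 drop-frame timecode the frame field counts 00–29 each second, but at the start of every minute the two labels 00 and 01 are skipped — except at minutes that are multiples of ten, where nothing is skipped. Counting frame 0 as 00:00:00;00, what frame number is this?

655309

Complete 10-minute blocks: 36, each 17982 frames → 647352.
Remaining 4 whole minutes in the current block: 1800 + 3 × 1798 = 7194 frames.
Within the current minute: 25 × 30 + 15 − 2 = 763 (labels ;00/;01 skipped at this minute). Total = 647352 + 7194 + 763 = 655309.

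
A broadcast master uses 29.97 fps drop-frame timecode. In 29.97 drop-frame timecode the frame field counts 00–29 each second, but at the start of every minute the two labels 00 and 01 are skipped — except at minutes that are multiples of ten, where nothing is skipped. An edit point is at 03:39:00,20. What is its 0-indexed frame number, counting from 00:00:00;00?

Complete 10-minute blocks: 21, each 17982 frames → 377622.
Remaining 9 whole minutes in the current block: 1800 + 8 × 1798 = 16184 frames.
Within the current minute: 0 × 30 + 20 − 2 = 18 (labels ;00/;01 skipped at this minute). Total = 377622 + 16184 + 18 = 393824.

393824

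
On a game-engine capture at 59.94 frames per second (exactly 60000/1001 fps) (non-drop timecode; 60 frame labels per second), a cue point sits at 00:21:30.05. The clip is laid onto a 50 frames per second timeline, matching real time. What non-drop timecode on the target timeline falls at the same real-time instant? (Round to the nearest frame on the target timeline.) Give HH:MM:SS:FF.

Source frame index: (0×3600 + 21×60 + 30) × 60 + 5 = 77405.
Real time: 77405 / (60000/1001) = 15496481/12000 s.
Target frame: (15496481/12000) × (50) = 15496481/240 ≈ 64568.671 → 64569.
At 50 labels/s: frame 64569 → 00:21:31:19.

00:21:31:19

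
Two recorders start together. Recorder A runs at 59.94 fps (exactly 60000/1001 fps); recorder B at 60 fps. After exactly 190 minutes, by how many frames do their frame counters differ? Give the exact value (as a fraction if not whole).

190 min = 11400 s.
A emits 60000/1001 × 11400 = 684000000/1001 frames; B emits 60 × 11400 = 684000.
Difference = 684000/1001 frames (≈ 683.3167); B is ahead of A.

684000/1001 frames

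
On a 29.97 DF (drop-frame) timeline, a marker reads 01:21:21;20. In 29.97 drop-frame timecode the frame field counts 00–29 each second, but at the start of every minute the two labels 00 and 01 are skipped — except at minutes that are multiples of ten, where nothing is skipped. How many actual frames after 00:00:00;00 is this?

As if non-drop at 30 labels/s: (1 × 3600 + 21 × 60 + 21) × 30 + 20 = 146450.
Minute boundaries passed: 81; those not divisible by 10: 81 − 8 = 73; dropped labels = 2 × 73 = 146.
Actual frame index = 146450 − 146 = 146304.

146304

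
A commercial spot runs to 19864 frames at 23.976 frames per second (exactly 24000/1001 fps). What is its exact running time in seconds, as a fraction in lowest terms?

2485483/3000 seconds

Running time = 19864 ÷ (24000/1001) = 19864 × 1001/24000 = 2485483/3000 s.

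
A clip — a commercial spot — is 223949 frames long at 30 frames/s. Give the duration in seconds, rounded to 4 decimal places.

7464.9667 seconds

Running time = 223949 × 1/30 = 223949/30 s ≈ 7464.9667 s.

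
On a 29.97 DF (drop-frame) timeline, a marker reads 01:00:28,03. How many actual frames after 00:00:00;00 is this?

Complete 10-minute blocks: 6, each 17982 frames → 107892.
Remaining 0 whole minutes in the current block: 0 frames.
Within the current minute: 28 × 30 + 3 = 843. Total = 107892 + 0 + 843 = 108735.

108735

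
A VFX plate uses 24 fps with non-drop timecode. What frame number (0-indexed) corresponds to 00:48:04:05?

69221

Total seconds to the label: (0 × 3600 + 48 × 60 + 4) = 2884.
Frame index = 2884 × 24 + 5 = 69221.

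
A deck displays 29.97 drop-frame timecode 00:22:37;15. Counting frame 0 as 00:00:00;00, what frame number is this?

Complete 10-minute blocks: 2, each 17982 frames → 35964.
Remaining 2 whole minutes in the current block: 1800 + 1 × 1798 = 3598 frames.
Within the current minute: 37 × 30 + 15 − 2 = 1123 (labels ;00/;01 skipped at this minute). Total = 35964 + 3598 + 1123 = 40685.

40685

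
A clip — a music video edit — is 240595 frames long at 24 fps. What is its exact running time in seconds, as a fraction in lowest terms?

240595/24 seconds

Running time = 240595 ÷ (24) = 240595 × 1/24 = 240595/24 s.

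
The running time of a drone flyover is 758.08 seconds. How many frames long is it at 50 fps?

Frames = 758.08 × 50 = 37904.

37904 frames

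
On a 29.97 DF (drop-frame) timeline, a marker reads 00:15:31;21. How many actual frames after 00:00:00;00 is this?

Complete 10-minute blocks: 1, each 17982 frames → 17982.
Remaining 5 whole minutes in the current block: 1800 + 4 × 1798 = 8992 frames.
Within the current minute: 31 × 30 + 21 − 2 = 949 (labels ;00/;01 skipped at this minute). Total = 17982 + 8992 + 949 = 27923.

27923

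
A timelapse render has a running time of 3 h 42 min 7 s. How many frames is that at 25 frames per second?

333175 frames

3 h 42 min 7 s = 13327 s.
Frames = 13327 × 25 = 333175.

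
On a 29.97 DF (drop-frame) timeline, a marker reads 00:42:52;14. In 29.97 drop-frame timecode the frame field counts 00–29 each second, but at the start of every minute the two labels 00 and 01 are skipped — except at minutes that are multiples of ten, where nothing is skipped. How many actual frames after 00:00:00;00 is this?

As if non-drop at 30 labels/s: (0 × 3600 + 42 × 60 + 52) × 30 + 14 = 77174.
Minute boundaries passed: 42; those not divisible by 10: 42 − 4 = 38; dropped labels = 2 × 38 = 76.
Actual frame index = 77174 − 76 = 77098.

77098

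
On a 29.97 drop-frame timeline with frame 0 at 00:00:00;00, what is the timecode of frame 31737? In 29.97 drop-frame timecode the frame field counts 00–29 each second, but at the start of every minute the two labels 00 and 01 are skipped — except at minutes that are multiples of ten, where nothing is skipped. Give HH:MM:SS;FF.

00:17:38;29

Ten DF minutes hold 17982 frames, so frame 31737 lies in block 1 (frames 17982–35963) with 13755 frames into that block.
The block's first minute is 1800 frames and the rest 1798 each; 13755 frames reaches minute 7, so 1 × 18 + 7 × 2 = 32 labels have been skipped so far.
Adding those back, label number 31737 + 32 = 31769 at 30 labels/s is 1058 s + 29 f = 0 h 17 min 38 s frame 29, i.e. 00:17:38;29.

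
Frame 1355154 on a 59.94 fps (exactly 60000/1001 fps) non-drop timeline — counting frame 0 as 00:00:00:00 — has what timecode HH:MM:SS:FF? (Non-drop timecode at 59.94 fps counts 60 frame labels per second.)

06:16:25:54

1355154 ÷ 60 = 22585 full seconds, remainder 54 frames.
22585 s = 6 h 16 min 25 s.
Timecode: 06:16:25:54.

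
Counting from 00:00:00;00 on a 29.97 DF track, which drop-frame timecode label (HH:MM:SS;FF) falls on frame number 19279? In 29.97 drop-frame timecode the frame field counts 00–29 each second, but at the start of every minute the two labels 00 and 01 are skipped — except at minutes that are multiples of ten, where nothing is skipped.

Ten DF minutes hold 17982 frames, so frame 19279 lies in block 1 (frames 17982–35963) with 1297 frames into that block.
The block's first minute is 1800 frames and the rest 1798 each; 1297 frames reaches minute 0, so 1 × 18 + 0 × 2 = 18 labels have been skipped so far.
Adding those back, label number 19279 + 18 = 19297 at 30 labels/s is 643 s + 7 f = 0 h 10 min 43 s frame 7, i.e. 00:10:43;07.

00:10:43;07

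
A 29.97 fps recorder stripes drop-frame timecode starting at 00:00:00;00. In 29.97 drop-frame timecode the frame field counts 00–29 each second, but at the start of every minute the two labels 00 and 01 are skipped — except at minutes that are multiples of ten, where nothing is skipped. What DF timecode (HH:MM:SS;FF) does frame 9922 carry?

00:05:31;02

Ten DF minutes hold 17982 frames, so frame 9922 lies in block 0 (frames 0–17981) with 9922 frames into that block.
The block's first minute is 1800 frames and the rest 1798 each; 9922 frames reaches minute 5, so 0 × 18 + 5 × 2 = 10 labels have been skipped so far.
Adding those back, label number 9922 + 10 = 9932 at 30 labels/s is 331 s + 2 f = 0 h 5 min 31 s frame 2, i.e. 00:05:31;02.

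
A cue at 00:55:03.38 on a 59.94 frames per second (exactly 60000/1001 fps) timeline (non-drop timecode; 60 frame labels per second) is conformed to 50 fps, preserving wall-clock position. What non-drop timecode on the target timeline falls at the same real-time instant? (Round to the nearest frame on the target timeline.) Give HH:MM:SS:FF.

Source frame index: (0×3600 + 55×60 + 3) × 60 + 38 = 198218.
Real time: 198218 / (60000/1001) = 99208109/30000 s.
Target frame: (99208109/30000) × (50) = 99208109/600 ≈ 165346.848 → 165347.
At 50 labels/s: frame 165347 → 00:55:06:47.

00:55:06:47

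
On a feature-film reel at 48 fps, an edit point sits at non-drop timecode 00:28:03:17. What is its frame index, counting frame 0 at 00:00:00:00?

frame 80801

Total seconds to the label: (0 × 3600 + 28 × 60 + 3) = 1683.
Frame index = 1683 × 48 + 17 = 80801.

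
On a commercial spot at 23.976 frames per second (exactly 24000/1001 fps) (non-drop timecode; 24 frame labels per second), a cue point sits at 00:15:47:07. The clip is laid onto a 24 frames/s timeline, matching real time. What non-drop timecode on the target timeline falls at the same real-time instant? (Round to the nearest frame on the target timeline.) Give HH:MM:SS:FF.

Source frame index: (0×3600 + 15×60 + 47) × 24 + 7 = 22735.
Real time: 22735 / (24000/1001) = 4551547/4800 s.
Target frame: (4551547/4800) × (24) = 4551547/200 ≈ 22757.735 → 22758.
At 24 labels/s: frame 22758 → 00:15:48:06.

00:15:48:06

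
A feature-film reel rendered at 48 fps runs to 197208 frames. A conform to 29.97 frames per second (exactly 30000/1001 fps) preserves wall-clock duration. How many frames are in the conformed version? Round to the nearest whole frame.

123132 frames

Frames at target rate = 197208 × (30000/1001) / (48) = 11205000/91 ≈ 123131.868.
Nearest whole frame: 123132.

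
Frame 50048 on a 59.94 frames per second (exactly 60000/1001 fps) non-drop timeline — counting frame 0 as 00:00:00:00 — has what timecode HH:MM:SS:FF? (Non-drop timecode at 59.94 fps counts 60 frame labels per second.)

00:13:54:08

50048 ÷ 60 = 834 full seconds, remainder 8 frames.
834 s = 0 h 13 min 54 s.
Timecode: 00:13:54:08.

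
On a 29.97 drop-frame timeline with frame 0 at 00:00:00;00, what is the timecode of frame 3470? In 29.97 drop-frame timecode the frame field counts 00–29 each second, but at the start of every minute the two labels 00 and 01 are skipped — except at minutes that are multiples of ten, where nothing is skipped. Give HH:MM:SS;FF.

00:01:55;22

Ten DF minutes hold 17982 frames, so frame 3470 lies in block 0 (frames 0–17981) with 3470 frames into that block.
The block's first minute is 1800 frames and the rest 1798 each; 3470 frames reaches minute 1, so 0 × 18 + 1 × 2 = 2 labels have been skipped so far.
Adding those back, label number 3470 + 2 = 3472 at 30 labels/s is 115 s + 22 f = 0 h 1 min 55 s frame 22, i.e. 00:01:55;22.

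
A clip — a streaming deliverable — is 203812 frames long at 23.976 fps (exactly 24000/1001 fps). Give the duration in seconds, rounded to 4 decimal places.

8500.6588 seconds

Running time = 203812 × 1001/24000 = 51003953/6000 s ≈ 8500.6588 s.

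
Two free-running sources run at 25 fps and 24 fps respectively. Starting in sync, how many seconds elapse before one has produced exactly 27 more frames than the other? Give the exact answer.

The gap grows by |24 − 25| = 1 frame per second.
Time for a 27-frame gap: 27 ÷ (1) = 27 s.

27 seconds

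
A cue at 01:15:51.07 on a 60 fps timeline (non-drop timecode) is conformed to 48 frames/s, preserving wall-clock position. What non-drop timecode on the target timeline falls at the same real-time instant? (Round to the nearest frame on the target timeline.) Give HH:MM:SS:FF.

Source frame index: (1×3600 + 15×60 + 51) × 60 + 7 = 273067.
Real time: 273067 / (60) = 273067/60 s.
Target frame: (273067/60) × (48) = 1092268/5 ≈ 218453.600 → 218454.
At 48 labels/s: frame 218454 → 01:15:51:06.

01:15:51:06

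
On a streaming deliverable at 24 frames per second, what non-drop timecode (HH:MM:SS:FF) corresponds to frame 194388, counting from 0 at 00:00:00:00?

194388 ÷ 24 = 8099 full seconds, remainder 12 frames.
8099 s = 2 h 14 min 59 s.
Timecode: 02:14:59:12.

02:14:59:12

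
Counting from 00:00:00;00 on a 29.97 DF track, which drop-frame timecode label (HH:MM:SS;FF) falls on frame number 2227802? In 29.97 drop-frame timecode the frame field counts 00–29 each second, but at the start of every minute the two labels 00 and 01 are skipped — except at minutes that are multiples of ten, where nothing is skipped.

Ten DF minutes hold 17982 frames, so frame 2227802 lies in block 123 (frames 2211786–2229767) with 16016 frames into that block.
The block's first minute is 1800 frames and the rest 1798 each; 16016 frames reaches minute 8, so 123 × 18 + 8 × 2 = 2230 labels have been skipped so far.
Adding those back, label number 2227802 + 2230 = 2230032 at 30 labels/s is 74334 s + 12 f = 20 h 38 min 54 s frame 12, i.e. 20:38:54;12.

20:38:54;12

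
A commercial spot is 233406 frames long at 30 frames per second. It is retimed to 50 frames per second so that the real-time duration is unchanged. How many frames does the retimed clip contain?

Target frames = source frames × (target rate / source rate) = 233406 × (50)/(30) = 233406 × 5/3 = 389010.

389010 frames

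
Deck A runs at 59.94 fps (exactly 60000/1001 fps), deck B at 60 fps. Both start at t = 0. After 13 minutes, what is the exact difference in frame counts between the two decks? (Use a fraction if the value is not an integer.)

3600/77 frames

13 min = 780 s.
A emits 60000/1001 × 780 = 3600000/77 frames; B emits 60 × 780 = 46800.
Difference = 3600/77 frames (≈ 46.7532); B is ahead of A.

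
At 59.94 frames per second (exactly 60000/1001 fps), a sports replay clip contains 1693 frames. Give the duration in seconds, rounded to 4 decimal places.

Running time = 1693 × 1001/60000 = 1694693/60000 s ≈ 28.2449 s.

28.2449 seconds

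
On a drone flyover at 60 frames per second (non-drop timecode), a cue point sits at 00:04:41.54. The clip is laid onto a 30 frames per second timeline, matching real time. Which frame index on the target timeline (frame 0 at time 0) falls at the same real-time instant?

frame 8457

Source frame index: (0×3600 + 4×60 + 41) × 60 + 54 = 16914.
Real time: 16914 / (60) = 2819/10 s.
Target frame: (2819/10) × (30) = 8457.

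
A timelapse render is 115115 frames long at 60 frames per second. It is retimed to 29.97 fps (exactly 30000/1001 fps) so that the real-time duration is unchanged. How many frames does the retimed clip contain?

Target frames = source frames × (target rate / source rate) = 115115 × (30000/1001)/(60) = 115115 × 500/1001 = 57500.

57500 frames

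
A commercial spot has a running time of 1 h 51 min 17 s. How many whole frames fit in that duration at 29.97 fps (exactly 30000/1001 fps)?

1 h 51 min 17 s = 6677 s.
Frames = 6677 × 30000/1001 = 18210000/91 ≈ 200109.8901.
Complete frames: 200109.

200109 frames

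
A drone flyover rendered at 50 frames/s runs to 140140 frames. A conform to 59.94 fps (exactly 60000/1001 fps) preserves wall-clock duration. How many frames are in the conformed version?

168000 frames

Target frames = source frames × (target rate / source rate) = 140140 × (60000/1001)/(50) = 140140 × 1200/1001 = 168000.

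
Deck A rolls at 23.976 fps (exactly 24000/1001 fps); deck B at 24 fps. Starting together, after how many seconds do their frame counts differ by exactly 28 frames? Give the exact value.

The gap grows by |24 − 24000/1001| = 24/1001 frames per second.
Time for a 28-frame gap: 28 ÷ (24/1001) = 7007/6 s.

7007/6 seconds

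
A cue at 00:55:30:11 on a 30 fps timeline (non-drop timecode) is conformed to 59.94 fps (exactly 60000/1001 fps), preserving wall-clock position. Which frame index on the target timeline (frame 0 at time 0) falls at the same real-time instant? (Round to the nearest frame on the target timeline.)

Source frame index: (0×3600 + 55×60 + 30) × 30 + 11 = 99911.
Real time: 99911 / (30) = 99911/30 s.
Target frame: (99911/30) × (60000/1001) = 28546000/143 ≈ 199622.378 → 199622.

frame 199622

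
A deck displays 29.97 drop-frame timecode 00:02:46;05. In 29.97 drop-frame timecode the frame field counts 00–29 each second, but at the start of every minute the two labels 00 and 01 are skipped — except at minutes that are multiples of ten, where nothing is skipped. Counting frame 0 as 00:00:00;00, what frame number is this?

Complete 10-minute blocks: 0, each 17982 frames → 0.
Remaining 2 whole minutes in the current block: 1800 + 1 × 1798 = 3598 frames.
Within the current minute: 46 × 30 + 5 − 2 = 1383 (labels ;00/;01 skipped at this minute). Total = 0 + 3598 + 1383 = 4981.

4981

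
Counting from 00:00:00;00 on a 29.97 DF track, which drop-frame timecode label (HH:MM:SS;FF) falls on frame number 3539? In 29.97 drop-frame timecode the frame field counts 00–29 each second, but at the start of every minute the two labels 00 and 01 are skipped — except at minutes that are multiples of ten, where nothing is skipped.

Each 10-minute DF block holds 10 × 60 × 30 − 9 × 2 = 17982 frames. 3539 ÷ 17982 → 0 full blocks, remainder 3539.
Within the partial block the first minute is 1800 frames and each further minute 1798, so 1 further minute boundary passed. Total skipped labels = 18 × 0 + 2 × 1 = 2.
Non-drop label index = 3539 + 2 = 3541; at 30 labels/s that is 00:01:58:01, i.e. DF 00:01:58;01.

00:01:58;01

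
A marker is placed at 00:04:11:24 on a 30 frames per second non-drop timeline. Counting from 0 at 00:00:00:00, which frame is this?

Total seconds to the label: (0 × 3600 + 4 × 60 + 11) = 251.
Frame index = 251 × 30 + 24 = 7554.

frame 7554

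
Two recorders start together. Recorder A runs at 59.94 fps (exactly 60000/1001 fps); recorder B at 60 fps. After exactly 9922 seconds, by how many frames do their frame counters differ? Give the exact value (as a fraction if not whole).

54120/91 frames

A emits 60000/1001 × 9922 = 54120000/91 frames; B emits 60 × 9922 = 595320.
Difference = 54120/91 frames (≈ 594.7253); B is ahead of A.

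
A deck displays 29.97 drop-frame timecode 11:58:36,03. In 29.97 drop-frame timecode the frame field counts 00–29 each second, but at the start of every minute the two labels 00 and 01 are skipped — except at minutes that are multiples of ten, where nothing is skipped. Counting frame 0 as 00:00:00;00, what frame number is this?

Complete 10-minute blocks: 71, each 17982 frames → 1276722.
Remaining 8 whole minutes in the current block: 1800 + 7 × 1798 = 14386 frames.
Within the current minute: 36 × 30 + 3 − 2 = 1081 (labels ;00/;01 skipped at this minute). Total = 1276722 + 14386 + 1081 = 1292189.

1292189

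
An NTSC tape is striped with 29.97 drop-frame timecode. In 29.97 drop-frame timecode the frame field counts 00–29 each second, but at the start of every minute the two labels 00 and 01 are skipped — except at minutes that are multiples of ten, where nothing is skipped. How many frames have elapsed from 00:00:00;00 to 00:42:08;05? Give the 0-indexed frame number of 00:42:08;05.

75769

Complete 10-minute blocks: 4, each 17982 frames → 71928.
Remaining 2 whole minutes in the current block: 1800 + 1 × 1798 = 3598 frames.
Within the current minute: 8 × 30 + 5 − 2 = 243 (labels ;00/;01 skipped at this minute). Total = 71928 + 3598 + 243 = 75769.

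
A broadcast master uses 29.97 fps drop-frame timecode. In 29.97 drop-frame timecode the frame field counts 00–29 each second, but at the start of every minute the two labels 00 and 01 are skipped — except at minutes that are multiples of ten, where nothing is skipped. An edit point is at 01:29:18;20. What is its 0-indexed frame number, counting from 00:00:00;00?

160598

Complete 10-minute blocks: 8, each 17982 frames → 143856.
Remaining 9 whole minutes in the current block: 1800 + 8 × 1798 = 16184 frames.
Within the current minute: 18 × 30 + 20 − 2 = 558 (labels ;00/;01 skipped at this minute). Total = 143856 + 16184 + 558 = 160598.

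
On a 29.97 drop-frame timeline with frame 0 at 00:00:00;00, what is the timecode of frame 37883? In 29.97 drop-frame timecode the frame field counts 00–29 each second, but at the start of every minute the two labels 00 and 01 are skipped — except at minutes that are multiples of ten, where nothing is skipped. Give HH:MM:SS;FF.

00:21:04;01

Each 10-minute DF block holds 10 × 60 × 30 − 9 × 2 = 17982 frames. 37883 ÷ 17982 → 2 full blocks, remainder 1919.
Within the partial block the first minute is 1800 frames and each further minute 1798, so 1 further minute boundary passed. Total skipped labels = 18 × 2 + 2 × 1 = 38.
Non-drop label index = 37883 + 38 = 37921; at 30 labels/s that is 00:21:04:01, i.e. DF 00:21:04;01.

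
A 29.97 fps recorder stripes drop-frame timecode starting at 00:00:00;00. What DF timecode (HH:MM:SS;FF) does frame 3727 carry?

00:02:04;11

Each 10-minute DF block holds 10 × 60 × 30 − 9 × 2 = 17982 frames. 3727 ÷ 17982 → 0 full blocks, remainder 3727.
Within the partial block the first minute is 1800 frames and each further minute 1798, so 2 further minute boundaries passed. Total skipped labels = 18 × 0 + 2 × 2 = 4.
Non-drop label index = 3727 + 4 = 3731; at 30 labels/s that is 00:02:04:11, i.e. DF 00:02:04;11.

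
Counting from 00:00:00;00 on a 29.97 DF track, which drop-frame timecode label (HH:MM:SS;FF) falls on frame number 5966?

Each 10-minute DF block holds 10 × 60 × 30 − 9 × 2 = 17982 frames. 5966 ÷ 17982 → 0 full blocks, remainder 5966.
Within the partial block the first minute is 1800 frames and each further minute 1798, so 3 further minute boundaries passed. Total skipped labels = 18 × 0 + 2 × 3 = 6.
Non-drop label index = 5966 + 6 = 5972; at 30 labels/s that is 00:03:19:02, i.e. DF 00:03:19;02.

00:03:19;02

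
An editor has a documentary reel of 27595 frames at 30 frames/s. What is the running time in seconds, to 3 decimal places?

Running time = 27595 × 1/30 = 5519/6 s ≈ 919.833 s.

919.833 seconds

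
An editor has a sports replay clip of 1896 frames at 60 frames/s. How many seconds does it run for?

31.6 seconds

Running time = 1896 / (60) = 31.6 s.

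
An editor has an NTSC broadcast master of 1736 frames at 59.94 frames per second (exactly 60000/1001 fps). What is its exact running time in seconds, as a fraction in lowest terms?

217217/7500 seconds

Running time = 1736 ÷ (60000/1001) = 1736 × 1001/60000 = 217217/7500 s.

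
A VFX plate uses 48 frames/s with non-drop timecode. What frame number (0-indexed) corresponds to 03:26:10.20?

593780

Total seconds to the label: (3 × 3600 + 26 × 60 + 10) = 12370.
Frame index = 12370 × 48 + 20 = 593780.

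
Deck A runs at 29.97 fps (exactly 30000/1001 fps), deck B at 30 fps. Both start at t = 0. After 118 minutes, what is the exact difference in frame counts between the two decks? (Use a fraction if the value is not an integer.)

212400/1001 frames

118 min = 7080 s.
A emits 30000/1001 × 7080 = 212400000/1001 frames; B emits 30 × 7080 = 212400.
Difference = 212400/1001 frames (≈ 212.1878); B is ahead of A.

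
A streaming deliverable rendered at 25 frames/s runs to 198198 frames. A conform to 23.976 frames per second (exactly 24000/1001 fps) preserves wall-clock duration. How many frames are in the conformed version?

Target frames = source frames × (target rate / source rate) = 198198 × (24000/1001)/(25) = 198198 × 960/1001 = 190080.

190080 frames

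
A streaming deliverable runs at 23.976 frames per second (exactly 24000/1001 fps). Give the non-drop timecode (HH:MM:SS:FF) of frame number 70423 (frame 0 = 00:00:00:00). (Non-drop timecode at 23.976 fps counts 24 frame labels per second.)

70423 ÷ 24 = 2934 full seconds, remainder 7 frames.
2934 s = 0 h 48 min 54 s.
Timecode: 00:48:54:07.

00:48:54:07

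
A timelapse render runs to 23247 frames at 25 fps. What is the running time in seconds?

929.88 seconds

Running time = 23247 / (25) = 929.88 s.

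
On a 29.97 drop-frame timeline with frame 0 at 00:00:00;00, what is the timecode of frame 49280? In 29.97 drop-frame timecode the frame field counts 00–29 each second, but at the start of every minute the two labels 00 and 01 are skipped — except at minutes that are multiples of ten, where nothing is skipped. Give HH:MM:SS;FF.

Each 10-minute DF block holds 10 × 60 × 30 − 9 × 2 = 17982 frames. 49280 ÷ 17982 → 2 full blocks, remainder 13316.
Within the partial block the first minute is 1800 frames and each further minute 1798, so 7 further minute boundaries passed. Total skipped labels = 18 × 2 + 2 × 7 = 50.
Non-drop label index = 49280 + 50 = 49330; at 30 labels/s that is 00:27:24:10, i.e. DF 00:27:24;10.

00:27:24;10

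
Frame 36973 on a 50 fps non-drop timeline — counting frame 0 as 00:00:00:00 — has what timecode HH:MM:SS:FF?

36973 ÷ 50 = 739 full seconds, remainder 23 frames.
739 s = 0 h 12 min 19 s.
Timecode: 00:12:19:23.

00:12:19:23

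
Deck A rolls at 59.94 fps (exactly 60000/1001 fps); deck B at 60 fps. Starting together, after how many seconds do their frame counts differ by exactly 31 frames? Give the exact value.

The gap grows by |60 − 60000/1001| = 60/1001 frames per second.
Time for a 31-frame gap: 31 ÷ (60/1001) = 31031/60 s.

31031/60 seconds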